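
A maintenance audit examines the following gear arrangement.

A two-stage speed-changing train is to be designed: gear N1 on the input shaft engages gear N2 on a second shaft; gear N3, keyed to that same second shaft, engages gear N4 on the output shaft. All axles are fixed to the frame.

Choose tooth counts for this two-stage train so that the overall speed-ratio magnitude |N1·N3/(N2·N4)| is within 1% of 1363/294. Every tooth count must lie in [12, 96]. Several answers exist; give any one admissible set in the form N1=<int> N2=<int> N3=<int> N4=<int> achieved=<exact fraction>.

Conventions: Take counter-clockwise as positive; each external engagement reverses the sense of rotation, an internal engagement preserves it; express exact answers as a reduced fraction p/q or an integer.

class = fixed-axis compound train [2-stage, 1363/294 wanted]
target = 1363/294 in lowest terms: an exact hit needs N1·N3 = k·1363 and N2·N4 = k·294 for one integer k, every count in [12, 96]; additionally prefer no 1:1 stage (N1 ≠ N2, N3 ≠ N4)
k = 1: N1·N3 = 1363 = 29·47, N2·N4 = 294 = 14·21
achieved = 29·47/(14·21) = 1363/294; |achieved − target| = 0 ≤ 1363/29400 ✓

N1=29 N2=14 N3=47 N4=21 achieved=1363/294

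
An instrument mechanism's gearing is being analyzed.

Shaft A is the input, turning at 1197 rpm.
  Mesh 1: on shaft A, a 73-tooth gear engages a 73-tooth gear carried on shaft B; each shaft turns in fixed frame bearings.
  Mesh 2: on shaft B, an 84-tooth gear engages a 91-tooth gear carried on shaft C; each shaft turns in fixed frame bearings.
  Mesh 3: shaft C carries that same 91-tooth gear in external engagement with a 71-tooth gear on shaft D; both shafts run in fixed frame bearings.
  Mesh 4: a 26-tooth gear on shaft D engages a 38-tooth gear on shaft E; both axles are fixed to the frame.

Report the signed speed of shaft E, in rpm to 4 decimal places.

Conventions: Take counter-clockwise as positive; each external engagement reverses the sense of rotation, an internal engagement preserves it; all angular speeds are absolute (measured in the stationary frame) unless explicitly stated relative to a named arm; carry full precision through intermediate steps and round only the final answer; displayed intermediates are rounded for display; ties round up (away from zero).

+968.9577 rpm

4-mesh fixed-axis compound train (all bearings frame-fixed)
mesh 1 [73T→73T]: ω = 1197.0000×73/73 = 1197.0000 rpm, sense flips to −
mesh 2 [84T→91T]: ω = 1197.0000×84/91 = 1104.9231 rpm, sense flips to +
mesh 3 [91T→71T]: ω = 1104.9231×91/71 = 1416.1690 rpm, sense flips to −
mesh 4 [26T→38T]: ω = 1416.1690×26/38 = 968.9577 rpm, sense flips to +
signed output speed = +968.9577 rpm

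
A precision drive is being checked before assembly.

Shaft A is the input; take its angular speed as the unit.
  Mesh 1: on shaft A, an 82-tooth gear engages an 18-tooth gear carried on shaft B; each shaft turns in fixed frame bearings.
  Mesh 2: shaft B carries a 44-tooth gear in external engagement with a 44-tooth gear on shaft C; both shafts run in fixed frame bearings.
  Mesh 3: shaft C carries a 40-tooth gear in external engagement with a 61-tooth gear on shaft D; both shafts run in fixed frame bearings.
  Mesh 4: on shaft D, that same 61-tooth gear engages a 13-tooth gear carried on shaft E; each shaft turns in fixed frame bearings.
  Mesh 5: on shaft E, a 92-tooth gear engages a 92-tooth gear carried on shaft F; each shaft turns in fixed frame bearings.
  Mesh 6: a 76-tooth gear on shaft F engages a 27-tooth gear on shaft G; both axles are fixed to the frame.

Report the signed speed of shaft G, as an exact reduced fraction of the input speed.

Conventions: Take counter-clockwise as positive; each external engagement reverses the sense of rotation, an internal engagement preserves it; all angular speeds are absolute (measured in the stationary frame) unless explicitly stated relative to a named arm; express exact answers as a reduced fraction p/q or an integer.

124640/3159

6-mesh fixed-axis compound train (all bearings frame-fixed)
mesh 1 [82T→18T]: |ω|/ω_in = 1×82/18 = 41/9, sense flips to −
mesh 2 [44T→44T]: |ω|/ω_in = (41/9)×44/44 = 41/9, sense flips to +
mesh 3 [40T→61T]: |ω|/ω_in = (41/9)×40/61 = 1640/549, sense flips to −
mesh 4 [61T→13T]: |ω|/ω_in = (1640/549)×61/13 = 1640/117, sense flips to +
mesh 5 [92T→92T]: |ω|/ω_in = (1640/117)×92/92 = 1640/117, sense flips to −
mesh 6 [76T→27T]: |ω|/ω_in = (1640/117)×76/27 = 124640/3159, sense flips to +
signed output speed (× input speed) = 124640/3159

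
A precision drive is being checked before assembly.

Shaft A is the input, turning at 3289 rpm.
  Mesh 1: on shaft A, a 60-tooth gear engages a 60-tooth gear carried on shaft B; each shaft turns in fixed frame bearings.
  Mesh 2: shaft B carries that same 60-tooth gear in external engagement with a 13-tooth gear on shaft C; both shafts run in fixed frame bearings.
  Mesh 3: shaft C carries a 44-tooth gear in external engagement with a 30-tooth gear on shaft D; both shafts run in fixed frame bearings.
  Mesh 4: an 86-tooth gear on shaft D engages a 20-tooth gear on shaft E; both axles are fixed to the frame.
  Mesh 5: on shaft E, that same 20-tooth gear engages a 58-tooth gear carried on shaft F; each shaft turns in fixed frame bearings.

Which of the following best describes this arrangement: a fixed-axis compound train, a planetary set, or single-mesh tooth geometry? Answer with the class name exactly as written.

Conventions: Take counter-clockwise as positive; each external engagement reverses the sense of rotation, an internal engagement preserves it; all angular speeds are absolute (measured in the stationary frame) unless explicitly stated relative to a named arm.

fixed-axis compound train

class = fixed-axis compound train [5 meshes; 5 ratios multiply, 5 sense flips]
classification: fixed-axis compound train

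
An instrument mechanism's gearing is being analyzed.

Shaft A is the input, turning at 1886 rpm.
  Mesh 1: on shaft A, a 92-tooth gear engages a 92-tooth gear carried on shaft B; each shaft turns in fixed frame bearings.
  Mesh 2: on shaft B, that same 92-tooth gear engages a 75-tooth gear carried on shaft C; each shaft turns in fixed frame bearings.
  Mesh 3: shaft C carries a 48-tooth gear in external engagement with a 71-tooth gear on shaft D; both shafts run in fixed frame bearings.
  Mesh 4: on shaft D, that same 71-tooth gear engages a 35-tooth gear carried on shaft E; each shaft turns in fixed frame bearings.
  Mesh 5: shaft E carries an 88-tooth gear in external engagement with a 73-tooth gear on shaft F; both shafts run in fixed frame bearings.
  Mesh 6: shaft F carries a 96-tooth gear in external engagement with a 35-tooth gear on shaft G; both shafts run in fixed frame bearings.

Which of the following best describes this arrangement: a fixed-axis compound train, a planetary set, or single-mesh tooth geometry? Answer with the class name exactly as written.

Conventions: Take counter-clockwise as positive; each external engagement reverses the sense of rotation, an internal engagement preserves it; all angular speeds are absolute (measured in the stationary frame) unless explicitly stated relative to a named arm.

recognized (7 fixed axles, 6 meshes): fixed-axis compound train
classification: fixed-axis compound train

fixed-axis compound train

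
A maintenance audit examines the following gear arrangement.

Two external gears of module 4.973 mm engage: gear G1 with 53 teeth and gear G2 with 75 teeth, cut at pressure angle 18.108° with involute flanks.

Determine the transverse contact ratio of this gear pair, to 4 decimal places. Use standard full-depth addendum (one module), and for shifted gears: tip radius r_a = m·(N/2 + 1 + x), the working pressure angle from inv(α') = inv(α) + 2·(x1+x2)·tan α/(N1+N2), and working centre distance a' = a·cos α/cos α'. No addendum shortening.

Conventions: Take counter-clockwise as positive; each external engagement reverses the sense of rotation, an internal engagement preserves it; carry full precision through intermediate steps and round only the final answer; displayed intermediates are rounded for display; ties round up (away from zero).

1.9093

single-mesh involute tooth geometry (53T engaging 75T at module 4.973)
base radii: r_b1 = 125.257523, r_b2 = 177.251211
tip radii: r_a1 = 136.757500, r_a2 = 191.460500
no profile shift: α' = α, a' = a
action lengths: √(r_a1²−r_b1²) = 54.892320, √(r_a2²−r_b2²) = 72.381843
base pitch p_b = π·m·cos α = 14.849363
CR = (54.892320 + 72.381843 − 318.272000·sin 18.10800°)/14.849363 = 1.909329
contact ratio ≈ 1.9093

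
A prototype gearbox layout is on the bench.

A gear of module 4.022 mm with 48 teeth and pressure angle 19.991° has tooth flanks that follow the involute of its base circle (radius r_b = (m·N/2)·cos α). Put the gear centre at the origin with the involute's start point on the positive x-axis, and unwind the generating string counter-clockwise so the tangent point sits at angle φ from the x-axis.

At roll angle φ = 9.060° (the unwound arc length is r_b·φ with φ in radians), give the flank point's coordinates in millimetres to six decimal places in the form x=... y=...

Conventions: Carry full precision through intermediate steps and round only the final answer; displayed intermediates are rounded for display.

x=91.838838 y=0.119254

recognized (one wheel, involute flank): single-mesh tooth geometry, m = 4.022, N = 48
pitch radius r_p = m·N/2 = 4.022·48/2 = 96.528000
base radius r_b = r_p·cos α = 96.528000·cos 19.991° = 90.711834
roll angle φ = 9.060° = 0.15812683 rad
x = r_b·(cos φ + φ·sin φ) = 91.838838
y = r_b·(sin φ − φ·cos φ) = 0.119254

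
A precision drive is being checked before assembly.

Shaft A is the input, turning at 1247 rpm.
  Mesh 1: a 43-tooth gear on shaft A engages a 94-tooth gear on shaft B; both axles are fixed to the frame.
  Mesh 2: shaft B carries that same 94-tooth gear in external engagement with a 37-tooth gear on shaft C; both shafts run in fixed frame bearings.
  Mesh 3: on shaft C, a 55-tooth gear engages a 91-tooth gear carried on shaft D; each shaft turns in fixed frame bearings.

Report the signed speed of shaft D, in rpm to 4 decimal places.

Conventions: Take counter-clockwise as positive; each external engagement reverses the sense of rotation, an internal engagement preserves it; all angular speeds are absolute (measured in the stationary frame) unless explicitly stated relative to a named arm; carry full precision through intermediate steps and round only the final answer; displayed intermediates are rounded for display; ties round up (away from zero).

-875.8999 rpm

class = fixed-axis compound train [3 meshes; 3 ratios multiply, 3 sense flips]
mesh 1 [43T→94T]: ω = 1247.0000×43/94 = 570.4362 rpm, sense flips to −
mesh 2 [94T→37T]: ω = 570.4362×94/37 = 1449.2162 rpm, sense flips to +
mesh 3 [55T→91T]: ω = 1449.2162×55/91 = 875.8999 rpm, sense flips to −
signed output speed = -875.8999 rpm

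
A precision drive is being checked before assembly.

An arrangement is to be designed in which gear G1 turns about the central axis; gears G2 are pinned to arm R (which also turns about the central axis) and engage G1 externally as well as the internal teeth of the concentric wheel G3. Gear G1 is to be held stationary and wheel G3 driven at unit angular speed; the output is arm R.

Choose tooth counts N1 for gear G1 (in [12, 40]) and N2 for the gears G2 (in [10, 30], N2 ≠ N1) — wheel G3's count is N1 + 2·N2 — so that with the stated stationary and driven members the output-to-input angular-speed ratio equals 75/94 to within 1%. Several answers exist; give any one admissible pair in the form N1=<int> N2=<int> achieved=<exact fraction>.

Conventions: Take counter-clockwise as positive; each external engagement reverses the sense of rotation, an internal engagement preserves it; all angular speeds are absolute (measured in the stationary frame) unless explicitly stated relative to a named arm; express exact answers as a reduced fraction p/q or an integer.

N1=19 N2=28 achieved=75/94

class = planetary set [ratio 75/94 wanted; Willis about the carrier]
Willis with ω_sun = 0: ω_arm/ω_ring = N3/(N1+N3); set equal to 75/94  ⇒  N3/N1 = (75/94)/(1 − 75/94) = 75/19
N3 = N1 + 2·N2  ⇒  N2/N1 = (N3/N1 − 1)/2 = (75/19 − 1)/2 = 28/19
smallest multiple with N1 ≥ 12 and N2 ≥ 10: k = 1  ⇒  N1 = 1·19 = 19, N2 = 1·28 = 28 (N1 ≤ 40, N2 ≤ 30, N2 ≠ N1 ✓), N3 = 19 + 2·28 = 75
check: N3/(N1+N3) with N1 = 19, N3 = 75 gives 75/94; |achieved − target| = 0 ≤ 3/376 ✓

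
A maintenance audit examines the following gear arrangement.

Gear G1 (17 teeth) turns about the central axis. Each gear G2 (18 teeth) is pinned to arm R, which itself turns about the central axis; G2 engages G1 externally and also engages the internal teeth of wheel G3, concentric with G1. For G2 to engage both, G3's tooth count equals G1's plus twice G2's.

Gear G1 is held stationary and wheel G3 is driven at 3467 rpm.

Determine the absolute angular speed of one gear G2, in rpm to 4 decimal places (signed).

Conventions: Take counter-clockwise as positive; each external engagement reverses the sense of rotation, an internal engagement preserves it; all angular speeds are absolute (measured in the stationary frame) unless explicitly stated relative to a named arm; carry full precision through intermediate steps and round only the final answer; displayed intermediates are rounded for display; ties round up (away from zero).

recognized (axles ride arm R): planetary set, 17/18/53 teeth
normalise by the input: solve with ω_ring = 1, then scale by 3467 rpm
ring teeth: 17 + 2·18 = 53
17(ω_sun−ω_arm) = −53(ω_ring−ω_arm),  ω_sun = 0, ω_ring = 1
17(0−ω_arm) = −53(1−ω_arm)  ⇒  70·ω_arm = 53  ⇒  ω_arm = 53/70
sun–planet mesh: 17·(0−53/70) = −18·(ω_p−ω_arm)  ⇒  ω_p−ω_arm = 901/1260
ω_p = 53/70 + 901/1260 = 53/36
scale: ω_p = 53/36 × 3467 rpm = +5104.1944 rpm

+5104.1944 rpm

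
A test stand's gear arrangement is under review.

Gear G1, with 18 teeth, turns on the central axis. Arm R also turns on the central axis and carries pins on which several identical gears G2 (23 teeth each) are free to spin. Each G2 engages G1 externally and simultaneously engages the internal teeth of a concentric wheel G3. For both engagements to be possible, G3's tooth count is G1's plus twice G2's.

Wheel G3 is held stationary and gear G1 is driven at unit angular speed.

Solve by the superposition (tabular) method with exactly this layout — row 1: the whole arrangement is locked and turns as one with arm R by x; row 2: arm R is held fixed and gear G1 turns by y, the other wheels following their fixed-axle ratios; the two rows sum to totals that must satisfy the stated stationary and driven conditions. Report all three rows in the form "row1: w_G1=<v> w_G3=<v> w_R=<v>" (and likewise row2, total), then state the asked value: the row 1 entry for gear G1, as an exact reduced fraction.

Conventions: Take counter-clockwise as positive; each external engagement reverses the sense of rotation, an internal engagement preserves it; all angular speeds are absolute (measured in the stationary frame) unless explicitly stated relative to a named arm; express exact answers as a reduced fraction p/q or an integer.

row1: w_G1=9/41 w_G3=9/41 w_R=9/41
row2: w_G1=32/41 w_G3=-9/41 w_R=0
total: w_G1=1 w_G3=0 w_R=9/41
asked value: 9/41

recognized (axles ride arm R): planetary set, 18/23/64 teeth
row 1 — lock + rotate with arm: ω_sun = ω_ring = ω_arm = x
superposition row 2 [arm held]: sun y, ring −(18/64)·y, arm 0
boundary: total ω_ring = x − (18/64)·y = 0 and total ω_sun = x + y = 1  ⇒  y = 32/41, x = 9/41
row 2 ring = −(18/64)·32/41 = -9/41
totals (row 1 + row 2): sun 9/41 + 32/41 = 1, ring 9/41 + (-9/41) = 0, arm 9/41 + 0 = 9/41
asked cell (row1, sun) = 9/41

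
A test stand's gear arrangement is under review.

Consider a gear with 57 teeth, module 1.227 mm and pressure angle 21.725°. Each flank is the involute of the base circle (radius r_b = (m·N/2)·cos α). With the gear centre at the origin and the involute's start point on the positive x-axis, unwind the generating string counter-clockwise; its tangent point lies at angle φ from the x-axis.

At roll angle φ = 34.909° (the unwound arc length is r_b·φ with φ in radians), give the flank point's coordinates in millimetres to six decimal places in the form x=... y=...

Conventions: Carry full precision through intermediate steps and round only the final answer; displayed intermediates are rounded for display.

x=37.967150 y=2.359427

recognized (one wheel, involute flank): single-mesh tooth geometry, m = 1.227, N = 57
pitch radius r_p = m·N/2 = 1.227·57/2 = 34.969500
base radius r_b = r_p·cos α = 34.969500·cos 21.725° = 32.485657
roll angle φ = 34.909° = 0.60927699 rad
x = r_b·(cos φ + φ·sin φ) = 37.967150
y = r_b·(sin φ − φ·cos φ) = 2.359427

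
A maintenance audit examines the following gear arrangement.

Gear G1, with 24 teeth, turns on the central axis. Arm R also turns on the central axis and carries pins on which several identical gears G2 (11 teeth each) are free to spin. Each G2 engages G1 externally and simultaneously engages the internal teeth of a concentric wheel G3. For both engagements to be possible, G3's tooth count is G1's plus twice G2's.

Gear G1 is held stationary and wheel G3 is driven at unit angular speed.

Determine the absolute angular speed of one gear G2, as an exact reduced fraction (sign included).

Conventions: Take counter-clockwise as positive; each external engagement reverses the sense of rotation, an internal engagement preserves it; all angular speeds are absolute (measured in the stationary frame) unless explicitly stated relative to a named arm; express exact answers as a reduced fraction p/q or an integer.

class = planetary set [G3 = 24+2·11 = 46; Willis about the carrier]
ring teeth: 24 + 2·11 = 46
24(ω_sun−ω_arm) = −46(ω_ring−ω_arm),  ω_sun = 0, ω_ring = 1
24(0−ω_arm) = −46(1−ω_arm)  ⇒  70·ω_arm = 46  ⇒  ω_arm = 23/35
sun–planet mesh: 24·(0−23/35) = −11·(ω_p−ω_arm)  ⇒  ω_p−ω_arm = 552/385
ω_p = 23/35 + 552/385 = 23/11
exact speed ratio = 23/11

23/11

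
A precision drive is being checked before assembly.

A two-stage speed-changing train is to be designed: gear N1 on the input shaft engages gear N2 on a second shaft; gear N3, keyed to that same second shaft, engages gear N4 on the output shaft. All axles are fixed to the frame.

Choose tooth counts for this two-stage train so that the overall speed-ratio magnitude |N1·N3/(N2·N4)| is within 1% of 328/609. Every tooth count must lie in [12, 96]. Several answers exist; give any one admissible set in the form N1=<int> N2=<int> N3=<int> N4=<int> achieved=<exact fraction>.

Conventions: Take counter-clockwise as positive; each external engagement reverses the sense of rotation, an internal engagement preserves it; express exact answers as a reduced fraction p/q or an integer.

2-stage fixed-axis compound train for ratio 328/609
target = 328/609 in lowest terms: an exact hit needs N1·N3 = k·328 and N2·N4 = k·609 for one integer k, every count in [12, 96]; additionally prefer no 1:1 stage (N1 ≠ N2, N3 ≠ N4)
k = 1: no 1:1-free in-range split of k·328 and k·609 into factor pairs; take k = 2
k = 2: N1·N3 = 656 = 16·41, N2·N4 = 1218 = 14·87
achieved = 16·41/(14·87) = 328/609; |achieved − target| = 0 ≤ 82/15225 ✓

N1=16 N2=14 N3=41 N4=87 achieved=328/609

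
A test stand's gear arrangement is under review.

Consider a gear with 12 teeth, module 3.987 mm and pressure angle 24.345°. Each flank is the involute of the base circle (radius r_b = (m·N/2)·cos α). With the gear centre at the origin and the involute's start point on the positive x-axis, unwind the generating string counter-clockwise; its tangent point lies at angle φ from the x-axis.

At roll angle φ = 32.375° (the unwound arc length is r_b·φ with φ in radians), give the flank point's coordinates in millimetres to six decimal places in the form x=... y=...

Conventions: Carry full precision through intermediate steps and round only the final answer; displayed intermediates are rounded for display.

x=25.001365 y=1.269299

recognized (one wheel, involute flank): single-mesh tooth geometry, m = 3.987, N = 12
pitch radius r_p = m·N/2 = 3.987·12/2 = 23.922000
base radius r_b = r_p·cos α = 23.922000·cos 24.345° = 21.794851
roll angle φ = 32.375° = 0.56505035 rad
x = r_b·(cos φ + φ·sin φ) = 25.001365
y = r_b·(sin φ − φ·cos φ) = 1.269299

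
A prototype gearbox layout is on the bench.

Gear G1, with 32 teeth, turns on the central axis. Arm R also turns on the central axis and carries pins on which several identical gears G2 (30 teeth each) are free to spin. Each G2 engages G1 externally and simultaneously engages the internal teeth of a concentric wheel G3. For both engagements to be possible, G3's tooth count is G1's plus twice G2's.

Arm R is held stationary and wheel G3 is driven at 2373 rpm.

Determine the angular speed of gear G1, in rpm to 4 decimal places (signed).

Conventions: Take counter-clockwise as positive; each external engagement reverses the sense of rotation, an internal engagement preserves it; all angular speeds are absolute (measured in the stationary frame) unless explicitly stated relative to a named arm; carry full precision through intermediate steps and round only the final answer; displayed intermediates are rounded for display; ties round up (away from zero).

recognized (axles ride arm R): planetary set, 32/30/92 teeth
normalise by the input: solve with ω_ring = 1, then scale by 2373 rpm
ring teeth: 32 + 2·30 = 92
32(ω_sun−ω_arm) = −92(ω_ring−ω_arm),  ω_arm = 0, ω_ring = 1
ω_sun = 0 − (92/32)(1−0) = -23/8
scale: ω_sun = -23/8 × 2373 rpm = -6822.3750 rpm

-6822.3750 rpm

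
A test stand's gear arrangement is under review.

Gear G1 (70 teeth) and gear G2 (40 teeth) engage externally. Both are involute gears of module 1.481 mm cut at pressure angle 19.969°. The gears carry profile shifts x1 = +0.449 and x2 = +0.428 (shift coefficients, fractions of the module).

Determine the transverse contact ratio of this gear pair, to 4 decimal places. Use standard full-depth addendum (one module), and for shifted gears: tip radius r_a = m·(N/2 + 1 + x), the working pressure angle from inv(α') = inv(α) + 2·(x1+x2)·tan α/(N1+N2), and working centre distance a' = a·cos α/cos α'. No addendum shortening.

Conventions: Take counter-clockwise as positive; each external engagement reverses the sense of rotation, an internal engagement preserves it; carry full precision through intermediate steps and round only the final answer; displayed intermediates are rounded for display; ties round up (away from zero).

class = single-mesh tooth geometry [involute pair 70T × 40T, m = 1.481]
base radii: r_b1 = 48.718552, r_b2 = 27.839173
tip radii: r_a1 = 53.980969, r_a2 = 31.734868
inv(α') = inv(19.969°) + 2·(+0.449+0.428)·tan α/(70+40) = 0.02062673  ⇒  α' = 22.19910°
a' = a·cos α / cos α' = 81.4550·cos 19.969°/cos 22.19910° = 82.686755
action lengths: √(r_a1²−r_b1²) = 23.247531, √(r_a2²−r_b2²) = 15.234248
base pitch p_b = π·m·cos α = 4.372967
CR = (23.247531 + 15.234248 − 82.686755·sin 22.19910°)/4.372967 = 1.655753
contact ratio ≈ 1.6558

1.6558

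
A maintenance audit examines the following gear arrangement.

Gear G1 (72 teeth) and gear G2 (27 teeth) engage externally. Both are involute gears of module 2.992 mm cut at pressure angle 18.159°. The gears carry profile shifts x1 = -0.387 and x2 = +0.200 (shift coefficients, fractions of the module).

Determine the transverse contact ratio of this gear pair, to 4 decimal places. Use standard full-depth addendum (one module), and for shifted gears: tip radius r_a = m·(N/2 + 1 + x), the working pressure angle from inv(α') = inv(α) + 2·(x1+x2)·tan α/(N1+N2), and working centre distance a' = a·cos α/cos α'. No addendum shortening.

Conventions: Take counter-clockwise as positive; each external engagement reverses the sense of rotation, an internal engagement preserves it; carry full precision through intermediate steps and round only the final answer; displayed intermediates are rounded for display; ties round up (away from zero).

class = single-mesh tooth geometry [involute pair 72T × 27T, m = 2.992]
base radii: r_b1 = 102.347437, r_b2 = 38.380289
tip radii: r_a1 = 109.546096, r_a2 = 43.982400
inv(α') = inv(18.159°) + 2·(-0.387+0.200)·tan α/(72+27) = 0.00981710  ⇒  α' = 17.47167°
a' = a·cos α / cos α' = 148.1040·cos 18.159°/cos 17.47167° = 147.534140
action lengths: √(r_a1²−r_b1²) = 39.055720, √(r_a2²−r_b2²) = 21.480338
base pitch p_b = π·m·cos α = 8.931499
CR = (39.055720 + 21.480338 − 147.534140·sin 17.47167°)/8.931499 = 1.818425
contact ratio ≈ 1.8184

1.8184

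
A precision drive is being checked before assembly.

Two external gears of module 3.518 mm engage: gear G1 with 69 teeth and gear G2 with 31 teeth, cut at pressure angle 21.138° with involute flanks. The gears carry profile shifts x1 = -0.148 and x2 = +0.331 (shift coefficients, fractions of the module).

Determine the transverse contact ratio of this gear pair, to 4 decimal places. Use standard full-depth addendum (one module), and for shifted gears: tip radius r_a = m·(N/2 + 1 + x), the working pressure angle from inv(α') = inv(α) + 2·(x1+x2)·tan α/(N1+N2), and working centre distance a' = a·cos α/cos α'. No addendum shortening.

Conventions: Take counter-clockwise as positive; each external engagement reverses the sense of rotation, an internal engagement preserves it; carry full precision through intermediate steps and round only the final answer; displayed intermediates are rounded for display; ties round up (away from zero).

1.6145

topology: single-mesh involute geometry — m = 3.518, 69T/31T pair
base radii: r_b1 = 113.204500, r_b2 = 50.859993
tip radii: r_a1 = 124.368336, r_a2 = 59.211458
inv(α') = inv(21.138°) + 2·(-0.148+0.331)·tan α/(69+31) = 0.01911743  ⇒  α' = 21.66577°
a' = a·cos α / cos α' = 175.9000·cos 21.138°/cos 21.66577° = 176.536186
action lengths: √(r_a1²−r_b1²) = 51.499749, √(r_a2²−r_b2²) = 30.319266
base pitch p_b = π·m·cos α = 10.308476
CR = (51.499749 + 30.319266 − 176.536186·sin 21.66577°)/10.308476 = 1.614531
contact ratio ≈ 1.6145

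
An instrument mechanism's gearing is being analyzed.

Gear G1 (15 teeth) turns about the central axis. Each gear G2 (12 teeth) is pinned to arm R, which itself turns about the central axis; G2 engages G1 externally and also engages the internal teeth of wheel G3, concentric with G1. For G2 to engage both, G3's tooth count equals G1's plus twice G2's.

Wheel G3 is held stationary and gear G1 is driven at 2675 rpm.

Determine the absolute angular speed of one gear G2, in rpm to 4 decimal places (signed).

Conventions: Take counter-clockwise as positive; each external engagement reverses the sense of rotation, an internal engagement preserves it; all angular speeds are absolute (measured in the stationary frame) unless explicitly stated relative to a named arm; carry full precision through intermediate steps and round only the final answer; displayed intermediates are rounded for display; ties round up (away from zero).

planetary set (15T centre, 12T on arm, 39T internal) — Willis relation
normalise by the input: solve with ω_sun = 1, then scale by 2675 rpm
ring teeth: 15 + 2·12 = 39
15(ω_sun−ω_arm) = −39(ω_ring−ω_arm),  ω_ring = 0, ω_sun = 1
15(1−ω_arm) = −39(0−ω_arm)  ⇒  54·ω_arm = 15  ⇒  ω_arm = 5/18
sun–planet mesh: 15·(1−5/18) = −12·(ω_p−ω_arm)  ⇒  ω_p−ω_arm = -65/72
ω_p = 5/18 − 65/72 = -5/8
scale: ω_p = -5/8 × 2675 rpm = -1671.8750 rpm

-1671.8750 rpm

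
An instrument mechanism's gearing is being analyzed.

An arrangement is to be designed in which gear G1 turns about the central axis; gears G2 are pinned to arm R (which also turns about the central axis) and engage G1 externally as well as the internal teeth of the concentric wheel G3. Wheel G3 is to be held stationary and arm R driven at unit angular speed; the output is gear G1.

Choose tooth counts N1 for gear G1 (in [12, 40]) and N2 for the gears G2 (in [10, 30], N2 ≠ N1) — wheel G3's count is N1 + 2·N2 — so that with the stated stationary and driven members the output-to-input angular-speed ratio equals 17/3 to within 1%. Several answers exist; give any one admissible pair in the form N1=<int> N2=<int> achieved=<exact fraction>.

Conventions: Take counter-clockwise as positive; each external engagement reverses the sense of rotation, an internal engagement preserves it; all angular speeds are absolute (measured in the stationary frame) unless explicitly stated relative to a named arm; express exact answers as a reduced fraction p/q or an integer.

N1=12 N2=22 achieved=17/3

design class (target 17/3): planetary set
Willis with ω_ring = 0: ω_sun/ω_arm = (N1+N3)/N1; set equal to 17/3  ⇒  N3/N1 = 17/3 − 1 = 14/3
N3 = N1 + 2·N2  ⇒  N2/N1 = (N3/N1 − 1)/2 = (14/3 − 1)/2 = 11/6
smallest multiple with N1 ≥ 12 and N2 ≥ 10: k = 2  ⇒  N1 = 2·6 = 12, N2 = 2·11 = 22 (N1 ≤ 40, N2 ≤ 30, N2 ≠ N1 ✓), N3 = 12 + 2·22 = 56
check: (N1+N3)/N1 with N1 = 12, N3 = 56 gives 17/3; |achieved − target| = 0 ≤ 17/300 ✓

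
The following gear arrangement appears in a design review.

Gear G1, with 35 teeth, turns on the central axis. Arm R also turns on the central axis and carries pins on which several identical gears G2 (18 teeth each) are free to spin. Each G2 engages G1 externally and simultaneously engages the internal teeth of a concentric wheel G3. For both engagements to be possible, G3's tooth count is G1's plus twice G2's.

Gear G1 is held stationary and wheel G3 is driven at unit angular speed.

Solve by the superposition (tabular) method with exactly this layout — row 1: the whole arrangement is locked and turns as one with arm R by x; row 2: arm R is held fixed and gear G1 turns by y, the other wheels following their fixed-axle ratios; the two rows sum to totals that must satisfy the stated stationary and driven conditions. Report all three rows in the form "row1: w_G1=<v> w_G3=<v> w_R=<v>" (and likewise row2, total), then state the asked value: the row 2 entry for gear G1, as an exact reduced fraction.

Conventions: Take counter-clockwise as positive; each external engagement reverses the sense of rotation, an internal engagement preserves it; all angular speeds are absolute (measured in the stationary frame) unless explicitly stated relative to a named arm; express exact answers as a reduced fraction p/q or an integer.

row1: w_G1=71/106 w_G3=71/106 w_R=71/106
row2: w_G1=-71/106 w_G3=35/106 w_R=0
total: w_G1=0 w_G3=1 w_R=71/106
asked value: -71/106

class = planetary set [G3 = 35+2·18 = 71; Willis about the carrier]
row 1: whole set turns with the arm by x
row 2 (arm held, sun turns y): ω_ring = −(35/71)·y, ω_arm = 0
boundary: total ω_sun = x + y = 0 and total ω_ring = x − (35/71)·y = 1  ⇒  y = -71/106, x = 71/106
row 2 ring = −(35/71)·(-71/106) = 35/106
totals (row 1 + row 2): sun 71/106 + (-71/106) = 0, ring 71/106 + 35/106 = 1, arm 71/106 + 0 = 71/106
asked cell (row2, sun) = -71/106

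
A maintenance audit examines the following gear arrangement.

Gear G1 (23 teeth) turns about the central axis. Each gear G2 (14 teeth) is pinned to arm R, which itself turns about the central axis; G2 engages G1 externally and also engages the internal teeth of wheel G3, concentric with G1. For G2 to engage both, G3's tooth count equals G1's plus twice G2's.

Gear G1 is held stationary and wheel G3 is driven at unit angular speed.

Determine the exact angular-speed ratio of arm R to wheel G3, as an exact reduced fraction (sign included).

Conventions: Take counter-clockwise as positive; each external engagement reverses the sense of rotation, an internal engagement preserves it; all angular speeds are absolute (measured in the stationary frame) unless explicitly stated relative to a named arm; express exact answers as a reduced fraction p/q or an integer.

51/74

planetary set (23T centre, 14T on arm, 51T internal) — Willis relation
ring teeth: 23 + 2·14 = 51
23(ω_sun−ω_arm) = −51(ω_ring−ω_arm),  ω_sun = 0, ω_ring = 1
23(0−ω_arm) = −51(1−ω_arm)  ⇒  74·ω_arm = 51  ⇒  ω_arm = 51/74
ω_out/ω_in = 51/74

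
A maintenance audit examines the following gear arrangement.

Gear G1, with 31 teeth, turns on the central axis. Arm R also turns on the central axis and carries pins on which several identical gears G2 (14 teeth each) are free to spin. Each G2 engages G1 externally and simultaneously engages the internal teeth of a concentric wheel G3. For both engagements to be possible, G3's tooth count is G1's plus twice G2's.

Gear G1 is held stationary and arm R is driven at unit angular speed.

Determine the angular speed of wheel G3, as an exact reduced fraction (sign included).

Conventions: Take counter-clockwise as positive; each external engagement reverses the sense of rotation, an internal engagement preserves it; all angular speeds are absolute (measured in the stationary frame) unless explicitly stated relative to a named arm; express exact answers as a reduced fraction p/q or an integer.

recognized (axles ride arm R): planetary set, 31/14/59 teeth
ring teeth: 31 + 2·14 = 59
31(ω_sun−ω_arm) = −59(ω_ring−ω_arm),  ω_sun = 0, ω_arm = 1
ω_ring = 1 − (31/59)(0−1) = 90/59
exact speed ratio = 90/59

90/59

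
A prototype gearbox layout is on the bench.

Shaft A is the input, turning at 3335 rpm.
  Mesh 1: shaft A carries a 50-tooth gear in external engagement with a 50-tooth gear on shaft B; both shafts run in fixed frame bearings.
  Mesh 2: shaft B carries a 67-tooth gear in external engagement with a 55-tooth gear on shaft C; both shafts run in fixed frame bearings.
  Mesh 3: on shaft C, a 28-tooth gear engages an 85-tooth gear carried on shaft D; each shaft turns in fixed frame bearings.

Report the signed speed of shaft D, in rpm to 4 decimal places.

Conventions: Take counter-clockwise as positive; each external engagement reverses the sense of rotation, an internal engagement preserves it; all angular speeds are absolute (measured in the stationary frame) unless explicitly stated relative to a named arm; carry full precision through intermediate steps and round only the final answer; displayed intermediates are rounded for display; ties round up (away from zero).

-1338.2802 rpm

topology: fixed-axis compound train — 3 meshes, A→D
mesh 1 [50T→50T]: ω = 3335.0000×50/50 = 3335.0000 rpm, sense flips to −
mesh 2 [67T→55T]: ω = 3335.0000×67/55 = 4062.6364 rpm, sense flips to +
mesh 3 [28T→85T]: ω = 4062.6364×28/85 = 1338.2802 rpm, sense flips to −
signed output speed = -1338.2802 rpm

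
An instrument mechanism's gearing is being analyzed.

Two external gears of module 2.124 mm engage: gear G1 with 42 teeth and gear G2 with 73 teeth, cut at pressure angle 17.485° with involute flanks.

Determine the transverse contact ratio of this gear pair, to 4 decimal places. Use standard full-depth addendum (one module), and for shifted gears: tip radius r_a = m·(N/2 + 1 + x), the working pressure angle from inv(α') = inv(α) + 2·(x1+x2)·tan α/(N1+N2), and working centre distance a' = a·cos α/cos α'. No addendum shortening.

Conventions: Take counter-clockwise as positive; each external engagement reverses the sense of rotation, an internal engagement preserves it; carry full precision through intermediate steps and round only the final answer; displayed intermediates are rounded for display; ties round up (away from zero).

recognized (one external pair, fixed centres): single-mesh tooth geometry, m = 2.124, N1 = 42, N2 = 73
base radii: r_b1 = 42.543101, r_b2 = 73.943961
tip radii: r_a1 = 46.728000, r_a2 = 79.650000
no profile shift: α' = α, a' = a
action lengths: √(r_a1²−r_b1²) = 19.328491, √(r_a2²−r_b2²) = 29.604276
base pitch p_b = π·m·cos α = 6.364433
CR = (19.328491 + 29.604276 − 122.130000·sin 17.48500°)/6.364433 = 1.922883
contact ratio ≈ 1.9229

1.9229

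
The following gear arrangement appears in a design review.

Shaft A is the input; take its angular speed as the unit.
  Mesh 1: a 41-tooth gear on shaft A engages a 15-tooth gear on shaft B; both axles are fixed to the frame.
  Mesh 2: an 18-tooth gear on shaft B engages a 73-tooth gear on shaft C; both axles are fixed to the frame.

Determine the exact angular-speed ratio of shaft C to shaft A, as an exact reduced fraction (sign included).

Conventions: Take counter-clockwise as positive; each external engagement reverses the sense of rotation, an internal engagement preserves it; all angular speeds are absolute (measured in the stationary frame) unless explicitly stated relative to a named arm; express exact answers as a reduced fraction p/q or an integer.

class = fixed-axis compound train [2 meshes; 2 ratios multiply, 2 sense flips]
mesh 1 [41T→15T]: running ratio 41/15, sense −
mesh 2 [18T→73T]: running ratio 246/365, sense +
ω_out/ω_in = 246/365

246/365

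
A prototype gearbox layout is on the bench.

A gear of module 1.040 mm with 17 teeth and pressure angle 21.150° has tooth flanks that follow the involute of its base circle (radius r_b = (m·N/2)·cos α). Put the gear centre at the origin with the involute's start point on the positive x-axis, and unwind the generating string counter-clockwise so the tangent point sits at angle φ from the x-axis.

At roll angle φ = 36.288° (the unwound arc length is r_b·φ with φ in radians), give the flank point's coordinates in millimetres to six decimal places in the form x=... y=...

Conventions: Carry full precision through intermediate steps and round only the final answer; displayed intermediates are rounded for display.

x=9.735915 y=0.670570

class = single-mesh tooth geometry [base-circle involute, m = 1.040, 17T]
pitch radius r_p = m·N/2 = 1.040·17/2 = 8.840000
base radius r_b = r_p·cos α = 8.840000·cos 21.150° = 8.244529
roll angle φ = 36.288° = 0.63334508 rad
x = r_b·(cos φ + φ·sin φ) = 9.735915
y = r_b·(sin φ − φ·cos φ) = 0.670570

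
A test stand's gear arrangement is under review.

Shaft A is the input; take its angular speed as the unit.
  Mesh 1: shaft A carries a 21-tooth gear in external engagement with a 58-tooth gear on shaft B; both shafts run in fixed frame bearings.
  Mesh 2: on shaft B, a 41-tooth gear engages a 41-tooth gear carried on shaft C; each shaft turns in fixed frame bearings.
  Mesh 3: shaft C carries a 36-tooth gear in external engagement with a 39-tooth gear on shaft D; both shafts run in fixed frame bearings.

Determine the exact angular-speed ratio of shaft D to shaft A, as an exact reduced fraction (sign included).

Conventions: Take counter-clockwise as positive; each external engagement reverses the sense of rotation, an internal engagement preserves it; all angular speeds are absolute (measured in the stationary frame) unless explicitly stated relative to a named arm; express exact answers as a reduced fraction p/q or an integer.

-126/377

class = fixed-axis compound train [3 meshes; 3 ratios multiply, 3 sense flips]
mesh 1 [21T→58T]: running ratio 21/58, sense −
mesh 2 [41T→41T]: running ratio 21/58, sense +
mesh 3 [36T→39T]: running ratio 126/377, sense −
ω_out/ω_in = -126/377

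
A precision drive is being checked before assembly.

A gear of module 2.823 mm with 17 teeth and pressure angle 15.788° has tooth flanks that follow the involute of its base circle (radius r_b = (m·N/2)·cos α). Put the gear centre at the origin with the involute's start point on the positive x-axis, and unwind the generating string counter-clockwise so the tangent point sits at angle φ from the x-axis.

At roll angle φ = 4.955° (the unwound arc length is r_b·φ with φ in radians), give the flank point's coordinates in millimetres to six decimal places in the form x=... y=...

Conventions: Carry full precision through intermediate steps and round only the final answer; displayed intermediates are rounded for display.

x=23.176454 y=0.004974

single-mesh involute tooth geometry (17T wheel at module 2.823)
pitch radius r_p = m·N/2 = 2.823·17/2 = 23.995500
base radius r_b = r_p·cos α = 23.995500·cos 15.788° = 23.090270
roll angle φ = 4.955° = 0.08648106 rad
x = r_b·(cos φ + φ·sin φ) = 23.176454
y = r_b·(sin φ − φ·cos φ) = 0.004974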